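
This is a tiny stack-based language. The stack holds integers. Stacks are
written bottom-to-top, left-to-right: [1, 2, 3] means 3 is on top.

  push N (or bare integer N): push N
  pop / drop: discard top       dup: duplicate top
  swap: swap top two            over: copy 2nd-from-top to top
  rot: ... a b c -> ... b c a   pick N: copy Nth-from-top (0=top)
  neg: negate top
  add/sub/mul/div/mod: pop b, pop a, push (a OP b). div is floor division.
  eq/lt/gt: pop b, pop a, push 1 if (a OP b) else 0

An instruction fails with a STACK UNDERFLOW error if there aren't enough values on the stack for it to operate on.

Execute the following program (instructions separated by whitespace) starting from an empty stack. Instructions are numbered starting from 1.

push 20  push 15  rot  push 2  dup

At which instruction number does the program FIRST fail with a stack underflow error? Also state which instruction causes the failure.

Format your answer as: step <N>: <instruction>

Answer: step 3: rot

Derivation:
Step 1 ('push 20'): stack = [20], depth = 1
Step 2 ('push 15'): stack = [20, 15], depth = 2
Step 3 ('rot'): needs 3 value(s) but depth is 2 — STACK UNDERFLOW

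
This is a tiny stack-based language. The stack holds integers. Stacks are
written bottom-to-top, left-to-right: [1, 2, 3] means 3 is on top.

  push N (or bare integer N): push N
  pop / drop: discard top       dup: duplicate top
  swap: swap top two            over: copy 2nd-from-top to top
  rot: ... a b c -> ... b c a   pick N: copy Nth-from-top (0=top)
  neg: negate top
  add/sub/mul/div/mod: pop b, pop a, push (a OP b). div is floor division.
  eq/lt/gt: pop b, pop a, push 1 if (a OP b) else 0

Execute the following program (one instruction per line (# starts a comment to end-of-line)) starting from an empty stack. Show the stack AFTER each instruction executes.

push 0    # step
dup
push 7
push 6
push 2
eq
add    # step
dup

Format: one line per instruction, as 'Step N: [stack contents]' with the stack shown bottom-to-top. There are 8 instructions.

Step 1: [0]
Step 2: [0, 0]
Step 3: [0, 0, 7]
Step 4: [0, 0, 7, 6]
Step 5: [0, 0, 7, 6, 2]
Step 6: [0, 0, 7, 0]
Step 7: [0, 0, 7]
Step 8: [0, 0, 7, 7]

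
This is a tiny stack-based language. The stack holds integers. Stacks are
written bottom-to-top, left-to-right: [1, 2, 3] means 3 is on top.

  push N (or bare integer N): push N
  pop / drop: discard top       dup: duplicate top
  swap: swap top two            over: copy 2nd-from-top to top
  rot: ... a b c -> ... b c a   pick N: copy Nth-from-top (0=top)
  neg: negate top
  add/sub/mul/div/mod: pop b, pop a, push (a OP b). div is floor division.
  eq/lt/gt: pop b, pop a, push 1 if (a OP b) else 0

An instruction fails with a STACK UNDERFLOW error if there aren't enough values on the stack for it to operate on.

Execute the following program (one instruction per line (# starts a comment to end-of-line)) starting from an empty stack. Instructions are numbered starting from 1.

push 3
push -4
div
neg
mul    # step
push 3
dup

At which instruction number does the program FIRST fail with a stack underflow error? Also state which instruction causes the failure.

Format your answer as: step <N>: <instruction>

Step 1 ('push 3'): stack = [3], depth = 1
Step 2 ('push -4'): stack = [3, -4], depth = 2
Step 3 ('div'): stack = [-1], depth = 1
Step 4 ('neg'): stack = [1], depth = 1
Step 5 ('mul'): needs 2 value(s) but depth is 1 — STACK UNDERFLOW

Answer: step 5: mul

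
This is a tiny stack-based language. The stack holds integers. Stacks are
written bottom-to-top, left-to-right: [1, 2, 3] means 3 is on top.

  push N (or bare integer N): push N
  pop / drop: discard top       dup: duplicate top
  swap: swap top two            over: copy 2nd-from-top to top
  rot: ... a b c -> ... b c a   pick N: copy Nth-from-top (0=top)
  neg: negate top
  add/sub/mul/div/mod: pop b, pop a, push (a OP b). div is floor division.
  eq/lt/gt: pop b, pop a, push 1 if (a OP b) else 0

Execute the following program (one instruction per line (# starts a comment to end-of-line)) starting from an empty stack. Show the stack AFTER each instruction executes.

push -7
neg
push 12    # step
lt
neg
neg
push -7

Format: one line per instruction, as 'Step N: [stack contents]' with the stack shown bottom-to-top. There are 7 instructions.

Step 1: [-7]
Step 2: [7]
Step 3: [7, 12]
Step 4: [1]
Step 5: [-1]
Step 6: [1]
Step 7: [1, -7]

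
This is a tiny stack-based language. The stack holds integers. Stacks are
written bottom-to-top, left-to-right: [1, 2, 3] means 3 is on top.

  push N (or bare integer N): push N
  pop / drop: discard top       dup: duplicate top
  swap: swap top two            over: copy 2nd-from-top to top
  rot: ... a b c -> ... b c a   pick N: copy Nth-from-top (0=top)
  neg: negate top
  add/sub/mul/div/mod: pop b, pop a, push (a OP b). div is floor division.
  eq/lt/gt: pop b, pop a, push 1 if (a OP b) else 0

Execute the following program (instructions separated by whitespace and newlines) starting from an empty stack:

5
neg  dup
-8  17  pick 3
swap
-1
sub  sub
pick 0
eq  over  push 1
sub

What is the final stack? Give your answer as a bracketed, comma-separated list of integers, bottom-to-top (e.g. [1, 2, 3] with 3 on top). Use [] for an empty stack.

After 'push 5': [5]
After 'neg': [-5]
After 'dup': [-5, -5]
After 'push -8': [-5, -5, -8]
After 'push 17': [-5, -5, -8, 17]
After 'pick 3': [-5, -5, -8, 17, -5]
After 'swap': [-5, -5, -8, -5, 17]
After 'push -1': [-5, -5, -8, -5, 17, -1]
After 'sub': [-5, -5, -8, -5, 18]
After 'sub': [-5, -5, -8, -23]
After 'pick 0': [-5, -5, -8, -23, -23]
After 'eq': [-5, -5, -8, 1]
After 'over': [-5, -5, -8, 1, -8]
After 'push 1': [-5, -5, -8, 1, -8, 1]
After 'sub': [-5, -5, -8, 1, -9]

Answer: [-5, -5, -8, 1, -9]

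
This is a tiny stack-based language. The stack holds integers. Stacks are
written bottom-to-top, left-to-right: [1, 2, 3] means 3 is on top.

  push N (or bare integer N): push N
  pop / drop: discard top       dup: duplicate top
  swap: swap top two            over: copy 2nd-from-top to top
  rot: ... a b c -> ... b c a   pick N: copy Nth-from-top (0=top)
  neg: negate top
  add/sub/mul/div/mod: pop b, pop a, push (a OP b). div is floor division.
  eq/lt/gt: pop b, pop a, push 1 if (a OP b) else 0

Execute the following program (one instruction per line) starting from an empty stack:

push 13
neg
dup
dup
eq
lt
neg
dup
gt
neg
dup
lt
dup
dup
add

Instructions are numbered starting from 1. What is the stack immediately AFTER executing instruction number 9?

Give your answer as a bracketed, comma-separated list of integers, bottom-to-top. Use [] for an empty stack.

Step 1 ('push 13'): [13]
Step 2 ('neg'): [-13]
Step 3 ('dup'): [-13, -13]
Step 4 ('dup'): [-13, -13, -13]
Step 5 ('eq'): [-13, 1]
Step 6 ('lt'): [1]
Step 7 ('neg'): [-1]
Step 8 ('dup'): [-1, -1]
Step 9 ('gt'): [0]

Answer: [0]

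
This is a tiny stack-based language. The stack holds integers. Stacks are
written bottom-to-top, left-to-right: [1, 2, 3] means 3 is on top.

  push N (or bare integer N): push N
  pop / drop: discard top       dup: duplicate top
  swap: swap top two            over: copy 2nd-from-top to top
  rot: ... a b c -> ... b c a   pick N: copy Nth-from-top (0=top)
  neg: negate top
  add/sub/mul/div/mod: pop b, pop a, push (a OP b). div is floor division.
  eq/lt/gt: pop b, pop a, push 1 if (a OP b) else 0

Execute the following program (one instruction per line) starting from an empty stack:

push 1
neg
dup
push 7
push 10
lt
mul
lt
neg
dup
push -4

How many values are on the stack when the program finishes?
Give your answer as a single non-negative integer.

Answer: 3

Derivation:
After 'push 1': stack = [1] (depth 1)
After 'neg': stack = [-1] (depth 1)
After 'dup': stack = [-1, -1] (depth 2)
After 'push 7': stack = [-1, -1, 7] (depth 3)
After 'push 10': stack = [-1, -1, 7, 10] (depth 4)
After 'lt': stack = [-1, -1, 1] (depth 3)
After 'mul': stack = [-1, -1] (depth 2)
After 'lt': stack = [0] (depth 1)
After 'neg': stack = [0] (depth 1)
After 'dup': stack = [0, 0] (depth 2)
After 'push -4': stack = [0, 0, -4] (depth 3)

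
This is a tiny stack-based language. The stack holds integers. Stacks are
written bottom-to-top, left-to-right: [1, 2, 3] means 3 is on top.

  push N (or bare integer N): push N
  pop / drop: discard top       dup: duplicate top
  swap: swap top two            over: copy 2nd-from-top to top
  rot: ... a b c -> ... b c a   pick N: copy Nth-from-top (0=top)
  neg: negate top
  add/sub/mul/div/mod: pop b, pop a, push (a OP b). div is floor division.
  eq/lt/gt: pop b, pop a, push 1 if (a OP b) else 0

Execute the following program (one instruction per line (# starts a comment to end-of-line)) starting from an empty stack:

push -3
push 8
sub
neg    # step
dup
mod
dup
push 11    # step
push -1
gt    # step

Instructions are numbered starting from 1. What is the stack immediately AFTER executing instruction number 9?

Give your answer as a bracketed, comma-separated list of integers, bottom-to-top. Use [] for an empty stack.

Step 1 ('push -3'): [-3]
Step 2 ('push 8'): [-3, 8]
Step 3 ('sub'): [-11]
Step 4 ('neg'): [11]
Step 5 ('dup'): [11, 11]
Step 6 ('mod'): [0]
Step 7 ('dup'): [0, 0]
Step 8 ('push 11'): [0, 0, 11]
Step 9 ('push -1'): [0, 0, 11, -1]

Answer: [0, 0, 11, -1]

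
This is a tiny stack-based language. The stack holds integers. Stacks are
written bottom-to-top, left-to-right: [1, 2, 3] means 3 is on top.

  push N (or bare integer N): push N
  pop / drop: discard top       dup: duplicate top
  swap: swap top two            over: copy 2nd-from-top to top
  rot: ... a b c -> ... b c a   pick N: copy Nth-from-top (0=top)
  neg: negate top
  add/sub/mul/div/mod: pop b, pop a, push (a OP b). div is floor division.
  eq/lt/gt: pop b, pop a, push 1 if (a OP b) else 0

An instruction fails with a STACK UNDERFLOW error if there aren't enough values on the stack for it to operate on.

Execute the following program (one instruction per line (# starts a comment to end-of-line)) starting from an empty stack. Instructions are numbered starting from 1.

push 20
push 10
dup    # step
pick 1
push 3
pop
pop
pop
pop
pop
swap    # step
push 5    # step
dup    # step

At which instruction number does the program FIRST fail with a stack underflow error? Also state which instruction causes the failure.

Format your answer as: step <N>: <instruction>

Step 1 ('push 20'): stack = [20], depth = 1
Step 2 ('push 10'): stack = [20, 10], depth = 2
Step 3 ('dup'): stack = [20, 10, 10], depth = 3
Step 4 ('pick 1'): stack = [20, 10, 10, 10], depth = 4
Step 5 ('push 3'): stack = [20, 10, 10, 10, 3], depth = 5
Step 6 ('pop'): stack = [20, 10, 10, 10], depth = 4
Step 7 ('pop'): stack = [20, 10, 10], depth = 3
Step 8 ('pop'): stack = [20, 10], depth = 2
Step 9 ('pop'): stack = [20], depth = 1
Step 10 ('pop'): stack = [], depth = 0
Step 11 ('swap'): needs 2 value(s) but depth is 0 — STACK UNDERFLOW

Answer: step 11: swap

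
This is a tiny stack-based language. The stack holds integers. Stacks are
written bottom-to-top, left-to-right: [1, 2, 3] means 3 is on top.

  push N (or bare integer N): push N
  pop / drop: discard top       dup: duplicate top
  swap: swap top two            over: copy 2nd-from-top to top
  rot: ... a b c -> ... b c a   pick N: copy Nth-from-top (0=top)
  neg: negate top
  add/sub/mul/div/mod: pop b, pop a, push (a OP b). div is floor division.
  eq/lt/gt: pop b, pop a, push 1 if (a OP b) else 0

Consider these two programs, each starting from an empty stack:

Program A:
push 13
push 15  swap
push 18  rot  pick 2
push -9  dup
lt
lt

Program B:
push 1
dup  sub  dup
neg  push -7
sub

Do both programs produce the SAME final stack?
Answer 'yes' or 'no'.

Answer: no

Derivation:
Program A trace:
  After 'push 13': [13]
  After 'push 15': [13, 15]
  After 'swap': [15, 13]
  After 'push 18': [15, 13, 18]
  After 'rot': [13, 18, 15]
  After 'pick 2': [13, 18, 15, 13]
  After 'push -9': [13, 18, 15, 13, -9]
  After 'dup': [13, 18, 15, 13, -9, -9]
  After 'lt': [13, 18, 15, 13, 0]
  After 'lt': [13, 18, 15, 0]
Program A final stack: [13, 18, 15, 0]

Program B trace:
  After 'push 1': [1]
  After 'dup': [1, 1]
  After 'sub': [0]
  After 'dup': [0, 0]
  After 'neg': [0, 0]
  After 'push -7': [0, 0, -7]
  After 'sub': [0, 7]
Program B final stack: [0, 7]
Same: no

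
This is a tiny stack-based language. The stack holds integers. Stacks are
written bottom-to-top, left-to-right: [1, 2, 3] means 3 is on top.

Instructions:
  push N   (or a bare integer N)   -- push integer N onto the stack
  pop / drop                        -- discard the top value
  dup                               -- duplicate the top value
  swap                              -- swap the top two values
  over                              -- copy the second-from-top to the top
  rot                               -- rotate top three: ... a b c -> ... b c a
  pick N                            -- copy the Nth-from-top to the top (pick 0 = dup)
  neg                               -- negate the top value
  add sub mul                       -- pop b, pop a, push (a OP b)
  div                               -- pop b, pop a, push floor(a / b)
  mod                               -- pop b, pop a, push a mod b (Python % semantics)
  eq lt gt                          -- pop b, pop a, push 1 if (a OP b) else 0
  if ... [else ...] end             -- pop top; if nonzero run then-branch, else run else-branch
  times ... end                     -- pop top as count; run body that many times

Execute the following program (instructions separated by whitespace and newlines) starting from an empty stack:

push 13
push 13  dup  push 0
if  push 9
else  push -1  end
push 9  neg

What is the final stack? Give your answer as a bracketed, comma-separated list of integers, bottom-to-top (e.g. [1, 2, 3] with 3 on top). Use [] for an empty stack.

After 'push 13': [13]
After 'push 13': [13, 13]
After 'dup': [13, 13, 13]
After 'push 0': [13, 13, 13, 0]
After 'if': [13, 13, 13]
After 'push -1': [13, 13, 13, -1]
After 'push 9': [13, 13, 13, -1, 9]
After 'neg': [13, 13, 13, -1, -9]

Answer: [13, 13, 13, -1, -9]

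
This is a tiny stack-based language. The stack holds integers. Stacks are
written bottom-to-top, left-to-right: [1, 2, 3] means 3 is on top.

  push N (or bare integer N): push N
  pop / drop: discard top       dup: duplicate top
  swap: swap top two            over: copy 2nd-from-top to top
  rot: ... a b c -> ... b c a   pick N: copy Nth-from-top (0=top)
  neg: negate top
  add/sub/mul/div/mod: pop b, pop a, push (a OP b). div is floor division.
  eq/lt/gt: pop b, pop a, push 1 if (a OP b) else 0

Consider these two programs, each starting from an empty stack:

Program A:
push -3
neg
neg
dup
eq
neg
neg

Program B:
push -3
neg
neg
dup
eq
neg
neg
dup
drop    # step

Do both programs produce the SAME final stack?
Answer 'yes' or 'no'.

Program A trace:
  After 'push -3': [-3]
  After 'neg': [3]
  After 'neg': [-3]
  After 'dup': [-3, -3]
  After 'eq': [1]
  After 'neg': [-1]
  After 'neg': [1]
Program A final stack: [1]

Program B trace:
  After 'push -3': [-3]
  After 'neg': [3]
  After 'neg': [-3]
  After 'dup': [-3, -3]
  After 'eq': [1]
  After 'neg': [-1]
  After 'neg': [1]
  After 'dup': [1, 1]
  After 'drop': [1]
Program B final stack: [1]
Same: yes

Answer: yes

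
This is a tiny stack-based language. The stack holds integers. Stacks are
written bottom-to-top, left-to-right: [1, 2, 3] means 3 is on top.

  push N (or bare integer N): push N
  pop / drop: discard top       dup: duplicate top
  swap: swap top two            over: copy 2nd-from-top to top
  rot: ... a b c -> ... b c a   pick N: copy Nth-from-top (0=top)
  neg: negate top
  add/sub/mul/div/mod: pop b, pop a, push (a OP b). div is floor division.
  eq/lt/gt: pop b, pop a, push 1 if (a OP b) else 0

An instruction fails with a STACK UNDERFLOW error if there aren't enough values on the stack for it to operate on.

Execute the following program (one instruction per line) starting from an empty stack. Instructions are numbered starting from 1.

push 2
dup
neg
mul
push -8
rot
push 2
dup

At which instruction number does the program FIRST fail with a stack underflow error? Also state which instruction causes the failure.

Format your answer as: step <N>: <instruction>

Answer: step 6: rot

Derivation:
Step 1 ('push 2'): stack = [2], depth = 1
Step 2 ('dup'): stack = [2, 2], depth = 2
Step 3 ('neg'): stack = [2, -2], depth = 2
Step 4 ('mul'): stack = [-4], depth = 1
Step 5 ('push -8'): stack = [-4, -8], depth = 2
Step 6 ('rot'): needs 3 value(s) but depth is 2 — STACK UNDERFLOW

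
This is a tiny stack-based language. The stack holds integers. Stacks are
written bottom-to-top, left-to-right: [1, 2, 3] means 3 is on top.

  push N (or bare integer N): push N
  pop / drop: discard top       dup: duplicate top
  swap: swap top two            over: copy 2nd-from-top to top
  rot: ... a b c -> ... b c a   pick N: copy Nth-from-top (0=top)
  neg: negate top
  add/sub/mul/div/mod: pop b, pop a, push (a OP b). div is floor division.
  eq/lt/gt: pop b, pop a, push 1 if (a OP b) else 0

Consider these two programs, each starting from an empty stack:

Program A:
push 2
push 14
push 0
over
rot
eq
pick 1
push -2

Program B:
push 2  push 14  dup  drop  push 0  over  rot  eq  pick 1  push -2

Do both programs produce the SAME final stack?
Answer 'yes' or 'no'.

Answer: yes

Derivation:
Program A trace:
  After 'push 2': [2]
  After 'push 14': [2, 14]
  After 'push 0': [2, 14, 0]
  After 'over': [2, 14, 0, 14]
  After 'rot': [2, 0, 14, 14]
  After 'eq': [2, 0, 1]
  After 'pick 1': [2, 0, 1, 0]
  After 'push -2': [2, 0, 1, 0, -2]
Program A final stack: [2, 0, 1, 0, -2]

Program B trace:
  After 'push 2': [2]
  After 'push 14': [2, 14]
  After 'dup': [2, 14, 14]
  After 'drop': [2, 14]
  After 'push 0': [2, 14, 0]
  After 'over': [2, 14, 0, 14]
  After 'rot': [2, 0, 14, 14]
  After 'eq': [2, 0, 1]
  After 'pick 1': [2, 0, 1, 0]
  After 'push -2': [2, 0, 1, 0, -2]
Program B final stack: [2, 0, 1, 0, -2]
Same: yes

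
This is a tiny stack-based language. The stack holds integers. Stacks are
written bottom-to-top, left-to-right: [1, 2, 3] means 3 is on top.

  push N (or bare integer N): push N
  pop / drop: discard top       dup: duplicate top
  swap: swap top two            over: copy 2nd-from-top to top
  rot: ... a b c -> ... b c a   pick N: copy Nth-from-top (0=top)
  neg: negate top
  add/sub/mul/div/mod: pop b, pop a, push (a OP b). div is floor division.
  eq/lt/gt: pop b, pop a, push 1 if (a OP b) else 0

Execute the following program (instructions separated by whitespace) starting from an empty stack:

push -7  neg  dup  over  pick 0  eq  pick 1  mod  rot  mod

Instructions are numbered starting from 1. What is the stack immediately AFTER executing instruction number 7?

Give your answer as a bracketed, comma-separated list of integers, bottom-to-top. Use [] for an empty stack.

Step 1 ('push -7'): [-7]
Step 2 ('neg'): [7]
Step 3 ('dup'): [7, 7]
Step 4 ('over'): [7, 7, 7]
Step 5 ('pick 0'): [7, 7, 7, 7]
Step 6 ('eq'): [7, 7, 1]
Step 7 ('pick 1'): [7, 7, 1, 7]

Answer: [7, 7, 1, 7]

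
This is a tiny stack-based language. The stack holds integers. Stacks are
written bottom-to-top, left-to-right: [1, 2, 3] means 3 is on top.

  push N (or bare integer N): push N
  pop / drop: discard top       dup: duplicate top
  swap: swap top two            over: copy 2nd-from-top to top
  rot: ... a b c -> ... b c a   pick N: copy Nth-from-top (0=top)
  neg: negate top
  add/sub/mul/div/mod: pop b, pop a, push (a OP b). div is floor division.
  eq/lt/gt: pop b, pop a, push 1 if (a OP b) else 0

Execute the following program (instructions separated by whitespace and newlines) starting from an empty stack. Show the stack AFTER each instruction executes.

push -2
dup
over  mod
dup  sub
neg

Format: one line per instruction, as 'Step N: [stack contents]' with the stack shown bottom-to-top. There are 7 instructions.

Step 1: [-2]
Step 2: [-2, -2]
Step 3: [-2, -2, -2]
Step 4: [-2, 0]
Step 5: [-2, 0, 0]
Step 6: [-2, 0]
Step 7: [-2, 0]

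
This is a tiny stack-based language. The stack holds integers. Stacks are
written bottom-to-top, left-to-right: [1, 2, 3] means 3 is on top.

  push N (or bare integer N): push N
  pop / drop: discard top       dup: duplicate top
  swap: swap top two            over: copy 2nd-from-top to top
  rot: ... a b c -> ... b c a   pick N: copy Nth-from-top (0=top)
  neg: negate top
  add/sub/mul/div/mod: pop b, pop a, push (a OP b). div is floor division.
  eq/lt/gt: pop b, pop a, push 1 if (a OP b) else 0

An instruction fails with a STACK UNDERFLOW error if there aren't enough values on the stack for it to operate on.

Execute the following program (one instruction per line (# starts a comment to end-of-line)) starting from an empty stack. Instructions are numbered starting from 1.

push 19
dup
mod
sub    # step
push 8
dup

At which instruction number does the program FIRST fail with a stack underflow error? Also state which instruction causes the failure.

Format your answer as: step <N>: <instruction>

Answer: step 4: sub

Derivation:
Step 1 ('push 19'): stack = [19], depth = 1
Step 2 ('dup'): stack = [19, 19], depth = 2
Step 3 ('mod'): stack = [0], depth = 1
Step 4 ('sub'): needs 2 value(s) but depth is 1 — STACK UNDERFLOW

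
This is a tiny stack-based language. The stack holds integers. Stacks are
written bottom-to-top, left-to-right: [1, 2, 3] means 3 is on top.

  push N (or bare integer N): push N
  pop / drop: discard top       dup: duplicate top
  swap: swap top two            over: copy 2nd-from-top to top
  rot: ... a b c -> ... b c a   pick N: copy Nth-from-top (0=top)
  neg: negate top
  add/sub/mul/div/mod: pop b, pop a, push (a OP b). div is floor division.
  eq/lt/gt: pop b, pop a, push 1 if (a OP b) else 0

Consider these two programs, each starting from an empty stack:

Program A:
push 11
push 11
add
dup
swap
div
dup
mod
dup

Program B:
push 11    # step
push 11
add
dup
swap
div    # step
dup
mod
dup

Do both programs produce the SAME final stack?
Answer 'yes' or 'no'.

Program A trace:
  After 'push 11': [11]
  After 'push 11': [11, 11]
  After 'add': [22]
  After 'dup': [22, 22]
  After 'swap': [22, 22]
  After 'div': [1]
  After 'dup': [1, 1]
  After 'mod': [0]
  After 'dup': [0, 0]
Program A final stack: [0, 0]

Program B trace:
  After 'push 11': [11]
  After 'push 11': [11, 11]
  After 'add': [22]
  After 'dup': [22, 22]
  After 'swap': [22, 22]
  After 'div': [1]
  After 'dup': [1, 1]
  After 'mod': [0]
  After 'dup': [0, 0]
Program B final stack: [0, 0]
Same: yes

Answer: yes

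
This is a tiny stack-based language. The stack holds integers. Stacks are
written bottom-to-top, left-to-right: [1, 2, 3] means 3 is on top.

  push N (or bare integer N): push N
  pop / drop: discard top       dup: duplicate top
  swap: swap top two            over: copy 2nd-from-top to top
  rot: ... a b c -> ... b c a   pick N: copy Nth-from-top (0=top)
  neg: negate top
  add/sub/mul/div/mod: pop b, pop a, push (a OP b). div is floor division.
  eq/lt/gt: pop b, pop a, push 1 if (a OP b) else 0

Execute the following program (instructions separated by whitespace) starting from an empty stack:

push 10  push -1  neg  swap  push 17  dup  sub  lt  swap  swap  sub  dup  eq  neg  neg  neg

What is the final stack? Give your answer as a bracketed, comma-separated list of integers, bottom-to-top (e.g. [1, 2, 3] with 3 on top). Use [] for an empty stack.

After 'push 10': [10]
After 'push -1': [10, -1]
After 'neg': [10, 1]
After 'swap': [1, 10]
After 'push 17': [1, 10, 17]
After 'dup': [1, 10, 17, 17]
After 'sub': [1, 10, 0]
After 'lt': [1, 0]
After 'swap': [0, 1]
After 'swap': [1, 0]
After 'sub': [1]
After 'dup': [1, 1]
After 'eq': [1]
After 'neg': [-1]
After 'neg': [1]
After 'neg': [-1]

Answer: [-1]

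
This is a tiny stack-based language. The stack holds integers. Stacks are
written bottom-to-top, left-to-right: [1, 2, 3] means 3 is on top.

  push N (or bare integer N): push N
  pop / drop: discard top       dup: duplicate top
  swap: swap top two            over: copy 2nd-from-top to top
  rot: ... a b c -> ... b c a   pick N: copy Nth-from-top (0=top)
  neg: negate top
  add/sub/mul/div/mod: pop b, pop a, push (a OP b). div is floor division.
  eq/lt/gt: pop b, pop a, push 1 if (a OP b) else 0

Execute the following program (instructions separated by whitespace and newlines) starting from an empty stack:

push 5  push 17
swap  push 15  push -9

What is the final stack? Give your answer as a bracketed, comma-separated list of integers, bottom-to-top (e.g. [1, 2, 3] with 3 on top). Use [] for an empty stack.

After 'push 5': [5]
After 'push 17': [5, 17]
After 'swap': [17, 5]
After 'push 15': [17, 5, 15]
After 'push -9': [17, 5, 15, -9]

Answer: [17, 5, 15, -9]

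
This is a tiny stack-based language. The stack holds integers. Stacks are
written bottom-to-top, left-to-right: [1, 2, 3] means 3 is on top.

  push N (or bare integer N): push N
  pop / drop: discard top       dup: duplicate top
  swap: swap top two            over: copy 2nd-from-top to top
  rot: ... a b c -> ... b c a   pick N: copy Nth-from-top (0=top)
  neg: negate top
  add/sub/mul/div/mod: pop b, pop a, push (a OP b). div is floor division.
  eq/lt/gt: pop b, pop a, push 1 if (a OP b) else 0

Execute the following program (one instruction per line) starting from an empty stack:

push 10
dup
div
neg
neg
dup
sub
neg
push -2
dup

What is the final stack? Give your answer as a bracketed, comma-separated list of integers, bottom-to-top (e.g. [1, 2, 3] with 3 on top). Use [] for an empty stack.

Answer: [0, -2, -2]

Derivation:
After 'push 10': [10]
After 'dup': [10, 10]
After 'div': [1]
After 'neg': [-1]
After 'neg': [1]
After 'dup': [1, 1]
After 'sub': [0]
After 'neg': [0]
After 'push -2': [0, -2]
After 'dup': [0, -2, -2]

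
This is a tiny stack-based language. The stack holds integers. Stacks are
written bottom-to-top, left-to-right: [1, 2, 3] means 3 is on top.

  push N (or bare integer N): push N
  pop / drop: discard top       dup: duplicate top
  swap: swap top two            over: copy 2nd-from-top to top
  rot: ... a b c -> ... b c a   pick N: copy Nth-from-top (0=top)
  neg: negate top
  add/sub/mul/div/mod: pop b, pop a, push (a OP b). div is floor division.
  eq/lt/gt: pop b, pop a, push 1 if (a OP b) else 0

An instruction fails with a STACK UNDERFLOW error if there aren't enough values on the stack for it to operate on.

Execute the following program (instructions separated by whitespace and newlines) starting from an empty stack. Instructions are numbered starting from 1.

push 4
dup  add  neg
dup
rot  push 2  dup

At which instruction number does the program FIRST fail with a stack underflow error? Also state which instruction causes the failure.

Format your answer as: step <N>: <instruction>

Step 1 ('push 4'): stack = [4], depth = 1
Step 2 ('dup'): stack = [4, 4], depth = 2
Step 3 ('add'): stack = [8], depth = 1
Step 4 ('neg'): stack = [-8], depth = 1
Step 5 ('dup'): stack = [-8, -8], depth = 2
Step 6 ('rot'): needs 3 value(s) but depth is 2 — STACK UNDERFLOW

Answer: step 6: rot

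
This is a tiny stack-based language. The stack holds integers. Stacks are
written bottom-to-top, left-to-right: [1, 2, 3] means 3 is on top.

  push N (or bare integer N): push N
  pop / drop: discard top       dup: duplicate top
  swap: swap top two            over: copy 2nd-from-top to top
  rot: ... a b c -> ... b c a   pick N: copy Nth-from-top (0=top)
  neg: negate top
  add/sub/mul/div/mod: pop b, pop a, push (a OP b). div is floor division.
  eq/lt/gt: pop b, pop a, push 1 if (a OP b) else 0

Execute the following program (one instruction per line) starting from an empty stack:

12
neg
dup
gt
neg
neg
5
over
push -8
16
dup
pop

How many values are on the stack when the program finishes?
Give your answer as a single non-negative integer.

Answer: 5

Derivation:
After 'push 12': stack = [12] (depth 1)
After 'neg': stack = [-12] (depth 1)
After 'dup': stack = [-12, -12] (depth 2)
After 'gt': stack = [0] (depth 1)
After 'neg': stack = [0] (depth 1)
After 'neg': stack = [0] (depth 1)
After 'push 5': stack = [0, 5] (depth 2)
After 'over': stack = [0, 5, 0] (depth 3)
After 'push -8': stack = [0, 5, 0, -8] (depth 4)
After 'push 16': stack = [0, 5, 0, -8, 16] (depth 5)
After 'dup': stack = [0, 5, 0, -8, 16, 16] (depth 6)
After 'pop': stack = [0, 5, 0, -8, 16] (depth 5)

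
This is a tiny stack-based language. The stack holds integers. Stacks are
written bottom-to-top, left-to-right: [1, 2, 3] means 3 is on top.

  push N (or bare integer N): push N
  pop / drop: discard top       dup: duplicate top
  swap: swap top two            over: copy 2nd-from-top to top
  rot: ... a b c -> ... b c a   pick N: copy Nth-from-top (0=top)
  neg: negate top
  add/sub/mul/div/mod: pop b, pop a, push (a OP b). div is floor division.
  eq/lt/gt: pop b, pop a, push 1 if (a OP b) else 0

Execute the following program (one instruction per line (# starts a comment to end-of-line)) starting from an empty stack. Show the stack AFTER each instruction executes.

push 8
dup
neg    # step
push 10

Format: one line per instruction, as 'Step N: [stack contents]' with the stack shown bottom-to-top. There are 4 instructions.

Step 1: [8]
Step 2: [8, 8]
Step 3: [8, -8]
Step 4: [8, -8, 10]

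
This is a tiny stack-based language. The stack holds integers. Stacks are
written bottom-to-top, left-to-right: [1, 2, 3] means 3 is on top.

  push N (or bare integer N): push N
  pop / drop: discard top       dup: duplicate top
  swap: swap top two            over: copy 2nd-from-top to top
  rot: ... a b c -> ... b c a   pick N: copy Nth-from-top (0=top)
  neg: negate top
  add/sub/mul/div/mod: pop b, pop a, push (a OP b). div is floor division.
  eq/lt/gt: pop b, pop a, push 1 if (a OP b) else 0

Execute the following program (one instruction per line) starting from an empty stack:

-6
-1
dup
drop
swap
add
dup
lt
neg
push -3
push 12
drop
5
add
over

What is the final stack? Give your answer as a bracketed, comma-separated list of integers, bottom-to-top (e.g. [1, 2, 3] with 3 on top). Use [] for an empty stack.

Answer: [0, 2, 0]

Derivation:
After 'push -6': [-6]
After 'push -1': [-6, -1]
After 'dup': [-6, -1, -1]
After 'drop': [-6, -1]
After 'swap': [-1, -6]
After 'add': [-7]
After 'dup': [-7, -7]
After 'lt': [0]
After 'neg': [0]
After 'push -3': [0, -3]
After 'push 12': [0, -3, 12]
After 'drop': [0, -3]
After 'push 5': [0, -3, 5]
After 'add': [0, 2]
After 'over': [0, 2, 0]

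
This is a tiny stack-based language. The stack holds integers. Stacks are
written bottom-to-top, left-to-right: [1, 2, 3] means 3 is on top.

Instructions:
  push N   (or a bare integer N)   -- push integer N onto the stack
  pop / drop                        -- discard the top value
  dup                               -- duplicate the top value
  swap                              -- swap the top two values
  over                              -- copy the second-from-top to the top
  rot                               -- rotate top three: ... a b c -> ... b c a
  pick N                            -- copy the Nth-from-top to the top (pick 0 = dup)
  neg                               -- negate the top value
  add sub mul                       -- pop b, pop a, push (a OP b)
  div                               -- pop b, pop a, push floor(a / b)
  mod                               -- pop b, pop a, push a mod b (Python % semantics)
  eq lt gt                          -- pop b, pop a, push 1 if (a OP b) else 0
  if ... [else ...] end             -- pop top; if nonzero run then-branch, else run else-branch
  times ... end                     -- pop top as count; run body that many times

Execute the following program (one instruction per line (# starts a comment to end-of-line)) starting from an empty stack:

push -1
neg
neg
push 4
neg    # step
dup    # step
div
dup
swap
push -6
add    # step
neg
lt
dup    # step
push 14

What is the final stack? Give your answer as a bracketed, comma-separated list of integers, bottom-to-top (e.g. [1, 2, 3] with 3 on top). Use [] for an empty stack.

Answer: [-1, 1, 1, 14]

Derivation:
After 'push -1': [-1]
After 'neg': [1]
After 'neg': [-1]
After 'push 4': [-1, 4]
After 'neg': [-1, -4]
After 'dup': [-1, -4, -4]
After 'div': [-1, 1]
After 'dup': [-1, 1, 1]
After 'swap': [-1, 1, 1]
After 'push -6': [-1, 1, 1, -6]
After 'add': [-1, 1, -5]
After 'neg': [-1, 1, 5]
After 'lt': [-1, 1]
After 'dup': [-1, 1, 1]
After 'push 14': [-1, 1, 1, 14]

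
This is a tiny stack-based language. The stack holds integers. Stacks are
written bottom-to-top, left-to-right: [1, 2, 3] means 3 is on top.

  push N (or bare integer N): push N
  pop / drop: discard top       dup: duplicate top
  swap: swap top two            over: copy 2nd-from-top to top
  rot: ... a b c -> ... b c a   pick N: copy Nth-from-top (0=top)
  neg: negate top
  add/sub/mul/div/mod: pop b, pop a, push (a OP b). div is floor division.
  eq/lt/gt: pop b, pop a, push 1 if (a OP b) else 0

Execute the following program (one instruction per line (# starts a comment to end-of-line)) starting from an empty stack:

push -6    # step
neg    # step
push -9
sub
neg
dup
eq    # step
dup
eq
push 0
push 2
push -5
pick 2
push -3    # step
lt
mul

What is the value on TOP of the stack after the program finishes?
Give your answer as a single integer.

After 'push -6': [-6]
After 'neg': [6]
After 'push -9': [6, -9]
After 'sub': [15]
After 'neg': [-15]
After 'dup': [-15, -15]
After 'eq': [1]
After 'dup': [1, 1]
After 'eq': [1]
After 'push 0': [1, 0]
After 'push 2': [1, 0, 2]
After 'push -5': [1, 0, 2, -5]
After 'pick 2': [1, 0, 2, -5, 0]
After 'push -3': [1, 0, 2, -5, 0, -3]
After 'lt': [1, 0, 2, -5, 0]
After 'mul': [1, 0, 2, 0]

Answer: 0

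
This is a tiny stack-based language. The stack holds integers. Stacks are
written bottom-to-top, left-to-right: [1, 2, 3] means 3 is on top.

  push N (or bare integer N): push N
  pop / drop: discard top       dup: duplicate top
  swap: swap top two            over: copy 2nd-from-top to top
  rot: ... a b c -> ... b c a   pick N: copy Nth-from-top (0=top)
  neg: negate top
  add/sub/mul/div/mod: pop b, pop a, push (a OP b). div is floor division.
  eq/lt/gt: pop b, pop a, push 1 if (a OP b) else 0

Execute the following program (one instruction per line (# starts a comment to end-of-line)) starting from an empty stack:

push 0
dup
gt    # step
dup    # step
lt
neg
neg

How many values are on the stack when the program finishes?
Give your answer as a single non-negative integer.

After 'push 0': stack = [0] (depth 1)
After 'dup': stack = [0, 0] (depth 2)
After 'gt': stack = [0] (depth 1)
After 'dup': stack = [0, 0] (depth 2)
After 'lt': stack = [0] (depth 1)
After 'neg': stack = [0] (depth 1)
After 'neg': stack = [0] (depth 1)

Answer: 1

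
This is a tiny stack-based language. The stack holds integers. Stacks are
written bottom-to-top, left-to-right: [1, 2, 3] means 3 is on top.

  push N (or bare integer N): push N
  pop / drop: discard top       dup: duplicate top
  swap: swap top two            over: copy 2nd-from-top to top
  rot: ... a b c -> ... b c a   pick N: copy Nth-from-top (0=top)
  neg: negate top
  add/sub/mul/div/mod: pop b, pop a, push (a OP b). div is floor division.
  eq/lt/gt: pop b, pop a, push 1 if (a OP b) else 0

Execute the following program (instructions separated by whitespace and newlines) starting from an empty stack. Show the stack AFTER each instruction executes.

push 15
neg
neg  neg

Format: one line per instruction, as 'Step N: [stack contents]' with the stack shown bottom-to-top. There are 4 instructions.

Step 1: [15]
Step 2: [-15]
Step 3: [15]
Step 4: [-15]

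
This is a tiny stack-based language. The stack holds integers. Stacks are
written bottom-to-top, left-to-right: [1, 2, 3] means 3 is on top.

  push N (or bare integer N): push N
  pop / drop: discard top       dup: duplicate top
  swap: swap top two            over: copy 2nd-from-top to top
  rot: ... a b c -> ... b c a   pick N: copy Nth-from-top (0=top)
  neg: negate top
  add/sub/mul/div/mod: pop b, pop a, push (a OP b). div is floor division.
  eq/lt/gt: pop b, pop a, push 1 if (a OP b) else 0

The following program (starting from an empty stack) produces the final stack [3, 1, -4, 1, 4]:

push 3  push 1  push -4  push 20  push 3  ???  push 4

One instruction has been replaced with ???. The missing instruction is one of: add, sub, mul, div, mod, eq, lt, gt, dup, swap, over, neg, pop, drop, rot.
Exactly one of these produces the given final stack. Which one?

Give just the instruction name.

Answer: gt

Derivation:
Stack before ???: [3, 1, -4, 20, 3]
Stack after ???:  [3, 1, -4, 1]
The instruction that transforms [3, 1, -4, 20, 3] -> [3, 1, -4, 1] is: gt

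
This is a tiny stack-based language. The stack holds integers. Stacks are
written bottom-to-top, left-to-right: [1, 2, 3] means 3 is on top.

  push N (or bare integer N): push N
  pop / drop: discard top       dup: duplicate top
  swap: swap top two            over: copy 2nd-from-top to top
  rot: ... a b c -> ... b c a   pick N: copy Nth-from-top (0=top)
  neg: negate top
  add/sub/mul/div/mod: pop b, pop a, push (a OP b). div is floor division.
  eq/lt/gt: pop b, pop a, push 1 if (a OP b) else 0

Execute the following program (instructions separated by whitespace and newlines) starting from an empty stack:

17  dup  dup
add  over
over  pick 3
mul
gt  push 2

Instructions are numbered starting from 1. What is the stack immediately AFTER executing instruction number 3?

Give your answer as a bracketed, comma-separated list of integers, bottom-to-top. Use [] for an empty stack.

Step 1 ('17'): [17]
Step 2 ('dup'): [17, 17]
Step 3 ('dup'): [17, 17, 17]

Answer: [17, 17, 17]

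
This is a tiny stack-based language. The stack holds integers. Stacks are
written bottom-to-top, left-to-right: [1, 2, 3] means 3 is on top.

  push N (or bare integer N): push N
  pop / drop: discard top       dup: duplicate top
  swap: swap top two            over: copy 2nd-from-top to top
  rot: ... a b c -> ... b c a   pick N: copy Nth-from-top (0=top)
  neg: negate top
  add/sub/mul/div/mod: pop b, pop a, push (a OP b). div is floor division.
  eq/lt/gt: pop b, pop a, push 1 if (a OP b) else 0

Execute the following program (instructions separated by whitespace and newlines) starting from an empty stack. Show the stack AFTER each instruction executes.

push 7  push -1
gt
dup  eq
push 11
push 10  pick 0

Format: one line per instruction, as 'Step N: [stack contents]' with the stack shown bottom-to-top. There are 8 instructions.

Step 1: [7]
Step 2: [7, -1]
Step 3: [1]
Step 4: [1, 1]
Step 5: [1]
Step 6: [1, 11]
Step 7: [1, 11, 10]
Step 8: [1, 11, 10, 10]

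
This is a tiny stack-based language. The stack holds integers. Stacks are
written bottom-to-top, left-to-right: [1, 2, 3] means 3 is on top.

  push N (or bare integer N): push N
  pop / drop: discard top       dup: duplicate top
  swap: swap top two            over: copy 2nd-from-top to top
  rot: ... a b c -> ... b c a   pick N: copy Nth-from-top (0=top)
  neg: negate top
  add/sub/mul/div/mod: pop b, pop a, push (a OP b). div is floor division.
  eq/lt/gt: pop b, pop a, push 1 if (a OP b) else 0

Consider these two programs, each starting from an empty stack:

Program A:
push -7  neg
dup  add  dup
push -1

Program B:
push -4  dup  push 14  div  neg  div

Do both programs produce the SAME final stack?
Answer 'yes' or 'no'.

Program A trace:
  After 'push -7': [-7]
  After 'neg': [7]
  After 'dup': [7, 7]
  After 'add': [14]
  After 'dup': [14, 14]
  After 'push -1': [14, 14, -1]
Program A final stack: [14, 14, -1]

Program B trace:
  After 'push -4': [-4]
  After 'dup': [-4, -4]
  After 'push 14': [-4, -4, 14]
  After 'div': [-4, -1]
  After 'neg': [-4, 1]
  After 'div': [-4]
Program B final stack: [-4]
Same: no

Answer: no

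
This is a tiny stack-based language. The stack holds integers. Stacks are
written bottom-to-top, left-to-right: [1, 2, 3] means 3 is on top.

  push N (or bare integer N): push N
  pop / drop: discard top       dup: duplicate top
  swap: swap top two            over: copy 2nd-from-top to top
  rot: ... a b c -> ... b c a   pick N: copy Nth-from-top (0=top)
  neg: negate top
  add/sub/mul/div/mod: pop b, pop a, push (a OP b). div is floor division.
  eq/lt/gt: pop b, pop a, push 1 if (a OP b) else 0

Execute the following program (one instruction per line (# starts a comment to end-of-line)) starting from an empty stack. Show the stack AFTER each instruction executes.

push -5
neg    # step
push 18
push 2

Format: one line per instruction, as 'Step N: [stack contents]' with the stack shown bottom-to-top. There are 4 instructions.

Step 1: [-5]
Step 2: [5]
Step 3: [5, 18]
Step 4: [5, 18, 2]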